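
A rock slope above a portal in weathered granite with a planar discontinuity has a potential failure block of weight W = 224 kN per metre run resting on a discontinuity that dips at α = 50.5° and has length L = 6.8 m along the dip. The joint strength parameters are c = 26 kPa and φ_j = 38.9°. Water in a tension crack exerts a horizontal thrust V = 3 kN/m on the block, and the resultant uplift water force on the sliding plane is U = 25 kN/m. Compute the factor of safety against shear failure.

Resolving the block weight along and normal to the plane and applying the Mohr–Coulomb strength on the joint:
N' = W cosα − U − V sinα = 224·cos50.5° − 25 − 3·sin50.5° = 115.2 kN/m
Driving force T = W sinα + V cosα = 224·sin50.5° + 3·cos50.5° = 174.8 kN/m
Resisting force R = c·L + N'·tanφ_j = 26·6.8 + 115.2·tan38.9° = 176.8 + 92.9 = 269.7 kN/m
FS = R / T = 269.7 / 174.8 = 1.543

FS = 1.54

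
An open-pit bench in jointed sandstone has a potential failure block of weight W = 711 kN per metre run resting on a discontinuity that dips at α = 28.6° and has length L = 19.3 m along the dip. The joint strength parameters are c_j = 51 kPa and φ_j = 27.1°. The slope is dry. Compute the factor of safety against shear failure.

Resolving the block weight along and normal to the plane and applying the Mohr–Coulomb strength on the joint:
N' = W cosα = 711·cos28.6° = 624.2 kN/m
Driving force T = W sinα = 711·sin28.6° = 340.3 kN/m
Resisting force R = c_j·L + N'·tanφ_j = 51·19.3 + 624.2·tan27.1° = 984.3 + 319.4 = 1303.7 kN/m
FS = R / T = 1303.7 / 340.3 = 3.831

FS = 3.83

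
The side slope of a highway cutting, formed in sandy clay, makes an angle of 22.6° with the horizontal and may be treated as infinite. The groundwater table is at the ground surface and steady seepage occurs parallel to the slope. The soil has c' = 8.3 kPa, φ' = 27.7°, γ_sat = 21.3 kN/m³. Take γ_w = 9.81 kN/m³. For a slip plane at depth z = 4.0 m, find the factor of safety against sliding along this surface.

FS = 0.95

With seepage parallel to the slope and the water table at the surface, the effective normal stress on the slip plane uses the buoyant unit weight γ' = γ_sat − γ_w while the driving shear stress uses γ_sat:
FS = [c' + γ' z cos²β tanφ'] / [γ_sat z sinβ cosβ]
γ' = 21.3 − 9.81 = 11.49 kN/m³
Numerator = 8.3 + 11.49·4.0·cos²22.6°·tan27.7° = 8.3 + 11.49·4.0·0.8523·0.5250 = 28.866 kPa
Denominator = 21.3·4.0·sin22.6°·cos22.6° = 21.3·4.0·0.3843·0.9232 = 30.228 kPa
FS = 28.866 / 30.228 = 0.955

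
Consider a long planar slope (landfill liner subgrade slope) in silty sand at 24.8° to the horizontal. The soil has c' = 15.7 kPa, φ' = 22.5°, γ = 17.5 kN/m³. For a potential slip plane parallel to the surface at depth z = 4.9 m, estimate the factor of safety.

For an infinite slope with a slip plane parallel to the surface (no pore pressure): FS = [c' + γz cos²β tanφ'] / [γz sinβ cosβ].
γz = 17.5·4.9 = 85.75 kN/m²
Numerator = 15.7 + 85.75·cos²24.8°·tan22.5° = 15.7 + 85.75·0.8241·0.4142 = 44.970 kPa
Denominator = 85.75·sin24.8°·cos24.8° = 85.75·0.4195·0.9078 = 32.651 kPa
FS = 44.970 / 32.651 = 1.377

FS = 1.38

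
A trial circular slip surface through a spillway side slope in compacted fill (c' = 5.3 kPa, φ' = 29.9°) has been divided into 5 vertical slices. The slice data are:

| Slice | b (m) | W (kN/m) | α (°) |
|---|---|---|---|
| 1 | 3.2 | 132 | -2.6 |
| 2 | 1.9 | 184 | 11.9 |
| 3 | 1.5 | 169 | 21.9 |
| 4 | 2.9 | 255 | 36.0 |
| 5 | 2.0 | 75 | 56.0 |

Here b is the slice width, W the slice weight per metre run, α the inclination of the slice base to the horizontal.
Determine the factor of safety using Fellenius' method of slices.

Ordinary method of slices: FS = Σ[c'·Δl_i + (W_i cosα_i)·tanφ'] / Σ W_i sinα_i, with Δl_i = b_i / cosα_i.
Slice 1: Δl = 3.2/cos(-2.6°) = 3.203 m; N'_1 = 132·cos(-2.6°) = 131.9; c'Δl = 16.98; W sinα = -6.0
Slice 2: Δl = 1.9/cos11.9° = 1.942 m; N'_2 = 184·cos11.9° = 180.0; c'Δl = 10.29; W sinα = 37.9
Slice 3: Δl = 1.5/cos21.9° = 1.617 m; N'_3 = 169·cos21.9° = 156.8; c'Δl = 8.57; W sinα = 63.0
Slice 4: Δl = 2.9/cos36.0° = 3.585 m; N'_4 = 255·cos36.0° = 206.3; c'Δl = 19.00; W sinα = 149.9
Slice 5: Δl = 2.0/cos56.0° = 3.577 m; N'_5 = 75·cos56.0° = 41.9; c'Δl = 18.96; W sinα = 62.2
Σc'Δl = 73.8 kN/m; ΣN' = 717.0 kN/m; ΣW sinα = 307.1 kN/m
Resisting = 73.8 + 717.0·tan29.9° = 73.8 + 412.3 = 486.1 kN/m
FS = 486.1 / 307.1 = 1.583

FS = 1.58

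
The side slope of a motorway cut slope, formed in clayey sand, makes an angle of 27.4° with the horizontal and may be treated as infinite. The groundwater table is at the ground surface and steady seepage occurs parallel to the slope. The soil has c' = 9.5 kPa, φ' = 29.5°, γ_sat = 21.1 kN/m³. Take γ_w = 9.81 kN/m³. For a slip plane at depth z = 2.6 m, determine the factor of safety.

With seepage parallel to the slope and the water table at the surface, the effective normal stress on the slip plane uses the buoyant unit weight γ' = γ_sat − γ_w while the driving shear stress uses γ_sat:
FS = [c' + γ' z cos²β tanφ'] / [γ_sat z sinβ cosβ]
γ' = 21.1 − 9.81 = 11.29 kN/m³
Numerator = 9.5 + 11.29·2.6·cos²27.4°·tan29.5° = 9.5 + 11.29·2.6·0.7882·0.5658 = 22.590 kPa
Denominator = 21.1·2.6·sin27.4°·cos27.4° = 21.1·2.6·0.4602·0.8878 = 22.414 kPa
FS = 22.590 / 22.414 = 1.008

FS = 1.01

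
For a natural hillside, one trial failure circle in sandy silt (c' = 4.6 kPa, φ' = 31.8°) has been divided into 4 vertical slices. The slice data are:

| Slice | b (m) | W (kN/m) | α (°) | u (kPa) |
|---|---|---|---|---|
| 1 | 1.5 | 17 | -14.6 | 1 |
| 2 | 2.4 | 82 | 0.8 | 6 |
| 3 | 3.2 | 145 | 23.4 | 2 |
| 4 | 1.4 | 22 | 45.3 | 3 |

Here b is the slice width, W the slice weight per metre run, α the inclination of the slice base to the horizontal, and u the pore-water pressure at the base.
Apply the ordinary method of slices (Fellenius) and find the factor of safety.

Ordinary method of slices: FS = Σ[c'·Δl_i + (W_i cosα_i − u_i·Δl_i)·tanφ'] / Σ W_i sinα_i, with Δl_i = b_i / cosα_i.
Slice 1: Δl = 1.5/cos(-14.6°) = 1.550 m; N'_1 = 17·cos(-14.6°) − 1·1.550 = 14.9; c'Δl = 7.13; W sinα = -4.3
Slice 2: Δl = 2.4/cos0.8° = 2.400 m; N'_2 = 82·cos0.8° − 6·2.400 = 67.6; c'Δl = 11.04; W sinα = 1.1
Slice 3: Δl = 3.2/cos23.4° = 3.487 m; N'_3 = 145·cos23.4° − 2·3.487 = 126.1; c'Δl = 16.04; W sinα = 57.6
Slice 4: Δl = 1.4/cos45.3° = 1.990 m; N'_4 = 22·cos45.3° − 3·1.990 = 9.5; c'Δl = 9.16; W sinα = 15.6
Σc'Δl = 43.4 kN/m; ΣN' = 218.1 kN/m; ΣW sinα = 70.1 kN/m
Resisting = 43.4 + 218.1·tan31.8° = 43.4 + 135.2 = 178.6 kN/m
FS = 178.6 / 70.1 = 2.548

FS = 2.55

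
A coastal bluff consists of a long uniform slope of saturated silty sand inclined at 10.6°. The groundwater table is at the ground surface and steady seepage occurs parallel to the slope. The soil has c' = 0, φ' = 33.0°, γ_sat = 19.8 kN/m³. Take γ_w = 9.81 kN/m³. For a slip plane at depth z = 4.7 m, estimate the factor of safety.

FS = 1.75

With seepage parallel to the slope and the water table at the surface, the effective normal stress on the slip plane uses the buoyant unit weight γ' = γ_sat − γ_w while the driving shear stress uses γ_sat:
FS = [c' + γ' z cos²β tanφ'] / [γ_sat z sinβ cosβ]
(For c' = 0 this reduces to FS = (γ'/γ_sat)·tanφ'/tanβ.)
γ' = 19.8 − 9.81 = 9.99 kN/m³
Numerator = 0.0 + 9.99·4.7·cos²10.6°·tan33.0° = 0.0 + 9.99·4.7·0.9662·0.6494 = 29.460 kPa
Denominator = 19.8·4.7·sin10.6°·cos10.6° = 19.8·4.7·0.1840·0.9829 = 16.826 kPa
FS = 29.460 / 16.826 = 1.751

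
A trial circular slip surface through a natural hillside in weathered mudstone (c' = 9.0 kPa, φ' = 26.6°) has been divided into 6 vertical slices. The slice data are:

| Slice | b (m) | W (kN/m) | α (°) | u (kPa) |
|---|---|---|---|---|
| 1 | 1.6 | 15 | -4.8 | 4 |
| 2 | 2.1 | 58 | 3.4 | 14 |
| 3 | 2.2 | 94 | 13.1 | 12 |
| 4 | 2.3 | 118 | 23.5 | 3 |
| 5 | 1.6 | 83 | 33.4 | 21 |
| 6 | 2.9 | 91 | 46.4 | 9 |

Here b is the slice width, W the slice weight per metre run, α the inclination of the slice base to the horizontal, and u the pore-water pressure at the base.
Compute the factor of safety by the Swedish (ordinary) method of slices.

FS = 1.43

Ordinary method of slices: FS = Σ[c'·Δl_i + (W_i cosα_i − u_i·Δl_i)·tanφ'] / Σ W_i sinα_i, with Δl_i = b_i / cosα_i.
Slice 1: Δl = 1.6/cos(-4.8°) = 1.606 m; N'_1 = 15·cos(-4.8°) − 4·1.606 = 8.5; c'Δl = 14.45; W sinα = -1.3
Slice 2: Δl = 2.1/cos3.4° = 2.104 m; N'_2 = 58·cos3.4° − 14·2.104 = 28.4; c'Δl = 18.93; W sinα = 3.4
Slice 3: Δl = 2.2/cos13.1° = 2.259 m; N'_3 = 94·cos13.1° − 12·2.259 = 64.4; c'Δl = 20.33; W sinα = 21.3
Slice 4: Δl = 2.3/cos23.5° = 2.508 m; N'_4 = 118·cos23.5° − 3·2.508 = 100.7; c'Δl = 22.57; W sinα = 47.1
Slice 5: Δl = 1.6/cos33.4° = 1.917 m; N'_5 = 83·cos33.4° − 21·1.917 = 29.0; c'Δl = 17.25; W sinα = 45.7
Slice 6: Δl = 2.9/cos46.4° = 4.205 m; N'_6 = 91·cos46.4° − 9·4.205 = 24.9; c'Δl = 37.85; W sinα = 65.9
Σc'Δl = 131.4 kN/m; ΣN' = 256.1 kN/m; ΣW sinα = 182.1 kN/m
Resisting = 131.4 + 256.1·tan26.6° = 131.4 + 128.2 = 259.6 kN/m
FS = 259.6 / 182.1 = 1.425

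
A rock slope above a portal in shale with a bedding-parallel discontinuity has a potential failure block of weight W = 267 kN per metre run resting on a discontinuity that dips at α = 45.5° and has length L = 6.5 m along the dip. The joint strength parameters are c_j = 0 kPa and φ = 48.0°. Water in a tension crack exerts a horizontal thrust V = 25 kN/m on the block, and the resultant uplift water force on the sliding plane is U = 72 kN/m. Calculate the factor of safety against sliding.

FS = 0.52

Resolving the block weight along and normal to the plane and applying the Mohr–Coulomb strength on the joint:
N' = W cosα − U − V sinα = 267·cos45.5° − 72 − 25·sin45.5° = 97.3 kN/m
Driving force T = W sinα + V cosα = 267·sin45.5° + 25·cos45.5° = 208.0 kN/m
Resisting force R = c_j·L + N'·tanφ = 0·6.5 + 97.3·tan48.0° = 0.0 + 108.1 = 108.1 kN/m
FS = R / T = 108.1 / 208.0 = 0.520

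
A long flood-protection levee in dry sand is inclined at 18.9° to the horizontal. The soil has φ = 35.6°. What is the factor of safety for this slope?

FS = 2.09

For a dry cohesionless infinite slope the factor of safety is FS = tanφ / tanβ.
FS = tan35.6° / tan18.9° = 0.7159 / 0.3424 = 2.091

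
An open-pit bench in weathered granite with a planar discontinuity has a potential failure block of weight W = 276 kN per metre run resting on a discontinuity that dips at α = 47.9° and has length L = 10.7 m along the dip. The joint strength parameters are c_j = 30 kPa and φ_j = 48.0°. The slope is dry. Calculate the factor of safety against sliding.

FS = 2.57

Resolving the block weight along and normal to the plane and applying the Mohr–Coulomb strength on the joint:
N' = W cosα = 276·cos47.9° = 185.0 kN/m
Driving force T = W sinα = 276·sin47.9° = 204.8 kN/m
Resisting force R = c_j·L + N'·tanφ_j = 30·10.7 + 185.0·tan48.0° = 321.0 + 205.5 = 526.5 kN/m
FS = R / T = 526.5 / 204.8 = 2.571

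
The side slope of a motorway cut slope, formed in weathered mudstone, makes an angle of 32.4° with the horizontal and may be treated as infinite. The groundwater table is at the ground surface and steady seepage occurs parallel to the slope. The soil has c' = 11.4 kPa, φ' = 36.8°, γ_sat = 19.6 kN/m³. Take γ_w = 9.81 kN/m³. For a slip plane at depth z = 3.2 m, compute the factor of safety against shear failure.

FS = 0.99

With seepage parallel to the slope and the water table at the surface, the effective normal stress on the slip plane uses the buoyant unit weight γ' = γ_sat − γ_w while the driving shear stress uses γ_sat:
FS = [c' + γ' z cos²β tanφ'] / [γ_sat z sinβ cosβ]
γ' = 19.6 − 9.81 = 9.79 kN/m³
Numerator = 11.4 + 9.79·3.2·cos²32.4°·tan36.8° = 11.4 + 9.79·3.2·0.7129·0.7481 = 28.108 kPa
Denominator = 19.6·3.2·sin32.4°·cos32.4° = 19.6·3.2·0.5358·0.8443 = 28.375 kPa
FS = 28.108 / 28.375 = 0.991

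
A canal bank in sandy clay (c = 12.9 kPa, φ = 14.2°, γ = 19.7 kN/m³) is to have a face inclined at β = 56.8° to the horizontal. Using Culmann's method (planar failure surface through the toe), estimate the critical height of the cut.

H_c = 8.05 m

Culmann's analysis gives the critical failure plane at α_cr = (β + φ)/2 = (56.8 + 14.2)/2 = 35.5°, and the critical height
H_c = (4c/γ) · sinβ cosφ / [1 − cos(β − φ)]
    = (4·12.9/19.7) · sin56.8°·cos14.2° / [1 − cos(42.6°)]
    = 2.619 · 0.8368·0.9694 / [1 − 0.7361]
    = 2.619 · 0.8112 / 0.2639
    = 8.05 m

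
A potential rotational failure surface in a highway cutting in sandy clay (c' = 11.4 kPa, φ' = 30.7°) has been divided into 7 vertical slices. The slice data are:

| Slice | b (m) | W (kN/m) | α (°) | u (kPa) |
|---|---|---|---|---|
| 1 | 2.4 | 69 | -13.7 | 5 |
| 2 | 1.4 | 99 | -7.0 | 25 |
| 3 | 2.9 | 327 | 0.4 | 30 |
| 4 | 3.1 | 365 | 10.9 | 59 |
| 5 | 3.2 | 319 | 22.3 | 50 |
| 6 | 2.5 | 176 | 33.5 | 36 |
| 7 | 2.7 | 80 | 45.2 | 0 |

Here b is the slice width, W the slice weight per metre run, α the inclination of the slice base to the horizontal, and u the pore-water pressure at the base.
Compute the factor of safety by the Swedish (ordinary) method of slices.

FS = 2.12

Ordinary method of slices: FS = Σ[c'·Δl_i + (W_i cosα_i − u_i·Δl_i)·tanφ'] / Σ W_i sinα_i, with Δl_i = b_i / cosα_i.
Slice 1: Δl = 2.4/cos(-13.7°) = 2.470 m; N'_1 = 69·cos(-13.7°) − 5·2.470 = 54.7; c'Δl = 28.16; W sinα = -16.3
Slice 2: Δl = 1.4/cos(-7.0°) = 1.411 m; N'_2 = 99·cos(-7.0°) − 25·1.411 = 63.0; c'Δl = 16.08; W sinα = -12.1
Slice 3: Δl = 2.9/cos0.4° = 2.900 m; N'_3 = 327·cos0.4° − 30·2.900 = 240.0; c'Δl = 33.06; W sinα = 2.3
Slice 4: Δl = 3.1/cos10.9° = 3.157 m; N'_4 = 365·cos10.9° − 59·3.157 = 172.2; c'Δl = 35.99; W sinα = 69.0
Slice 5: Δl = 3.2/cos22.3° = 3.459 m; N'_5 = 319·cos22.3° − 50·3.459 = 122.2; c'Δl = 39.43; W sinα = 121.0
Slice 6: Δl = 2.5/cos33.5° = 2.998 m; N'_6 = 176·cos33.5° − 36·2.998 = 38.8; c'Δl = 34.18; W sinα = 97.1
Slice 7: Δl = 2.7/cos45.2° = 3.832 m; N'_7 = 80·cos45.2° − 0·3.832 = 56.4; c'Δl = 43.68; W sinα = 56.8
Σc'Δl = 230.6 kN/m; ΣN' = 747.2 kN/m; ΣW sinα = 317.8 kN/m
Resisting = 230.6 + 747.2·tan30.7° = 230.6 + 443.7 = 674.3 kN/m
FS = 674.3 / 317.8 = 2.121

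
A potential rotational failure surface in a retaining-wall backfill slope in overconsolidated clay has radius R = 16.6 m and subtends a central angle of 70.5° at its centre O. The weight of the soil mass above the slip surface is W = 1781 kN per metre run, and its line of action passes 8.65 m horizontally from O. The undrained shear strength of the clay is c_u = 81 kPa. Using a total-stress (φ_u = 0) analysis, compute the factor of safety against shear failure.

FS = 1.78

Taking moments about the centre O, the resisting moment is provided by the undrained shear strength acting along the arc:
Arc length L_a = R·θ = 16.6·(70.5°·π/180) = 16.6·1.2305 = 20.43 m
M_R = c_u·L_a·R = 81·20.43·16.6 = 27464.2 kN·m/m
M_D = W·d = 1781·8.65 = 15405.7 kN·m/m
FS = M_R / M_D = 27464.2 / 15405.7 = 1.783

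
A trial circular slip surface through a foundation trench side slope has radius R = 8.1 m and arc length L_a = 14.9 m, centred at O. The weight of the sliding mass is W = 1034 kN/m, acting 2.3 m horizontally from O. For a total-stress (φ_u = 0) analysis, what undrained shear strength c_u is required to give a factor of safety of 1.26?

FS = c_u·L_a·R / (W·d), so c_u = FS·W·d / (L_a·R).
c_u = 1.26·1034·2.3 / (14.90·8.1) = 2996.5 / 120.69 = 24.83 kPa

c_u = 24.8 kPa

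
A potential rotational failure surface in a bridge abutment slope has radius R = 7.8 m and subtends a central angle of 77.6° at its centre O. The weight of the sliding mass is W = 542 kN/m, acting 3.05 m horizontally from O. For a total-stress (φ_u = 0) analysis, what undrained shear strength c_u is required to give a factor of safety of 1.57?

FS = c_u·L_a·R / (W·d), so c_u = FS·W·d / (L_a·R).
Arc length L_a = R·θ = 7.8·(77.6°·π/180) = 7.8·1.3544 = 10.56 m
c_u = 1.57·542·3.05 / (10.56·7.8) = 2595.4 / 82.40 = 31.50 kPa

c_u = 31.5 kPa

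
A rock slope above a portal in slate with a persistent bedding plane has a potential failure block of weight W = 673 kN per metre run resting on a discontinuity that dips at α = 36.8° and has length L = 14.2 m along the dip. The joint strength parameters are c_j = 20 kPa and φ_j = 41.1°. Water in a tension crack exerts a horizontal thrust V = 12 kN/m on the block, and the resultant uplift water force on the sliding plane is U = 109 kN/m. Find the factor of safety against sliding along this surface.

FS = 1.58

Resolving the block weight along and normal to the plane and applying the Mohr–Coulomb strength on the joint:
N' = W cosα − U − V sinα = 673·cos36.8° − 109 − 12·sin36.8° = 422.7 kN/m
Driving force T = W sinα + V cosα = 673·sin36.8° + 12·cos36.8° = 412.8 kN/m
Resisting force R = c_j·L + N'·tanφ_j = 20·14.2 + 422.7·tan41.1° = 284.0 + 368.7 = 652.7 kN/m
FS = R / T = 652.7 / 412.8 = 1.581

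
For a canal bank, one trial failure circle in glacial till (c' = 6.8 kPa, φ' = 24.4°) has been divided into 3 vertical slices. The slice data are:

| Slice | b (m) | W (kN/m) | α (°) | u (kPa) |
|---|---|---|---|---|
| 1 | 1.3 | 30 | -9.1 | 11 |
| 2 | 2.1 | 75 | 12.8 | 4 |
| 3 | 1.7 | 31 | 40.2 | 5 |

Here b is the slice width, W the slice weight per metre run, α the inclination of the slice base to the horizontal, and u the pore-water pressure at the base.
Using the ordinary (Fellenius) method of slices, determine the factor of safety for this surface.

Ordinary method of slices: FS = Σ[c'·Δl_i + (W_i cosα_i − u_i·Δl_i)·tanφ'] / Σ W_i sinα_i, with Δl_i = b_i / cosα_i.
Slice 1: Δl = 1.3/cos(-9.1°) = 1.317 m; N'_1 = 30·cos(-9.1°) − 11·1.317 = 15.1; c'Δl = 8.95; W sinα = -4.7
Slice 2: Δl = 2.1/cos12.8° = 2.154 m; N'_2 = 75·cos12.8° − 4·2.154 = 64.5; c'Δl = 14.64; W sinα = 16.6
Slice 3: Δl = 1.7/cos40.2° = 2.226 m; N'_3 = 31·cos40.2° − 5·2.226 = 12.5; c'Δl = 15.13; W sinα = 20.0
Σc'Δl = 38.7 kN/m; ΣN' = 92.2 kN/m; ΣW sinα = 31.9 kN/m
Resisting = 38.7 + 92.2·tan24.4° = 38.7 + 41.8 = 80.6 kN/m
FS = 80.6 / 31.9 = 2.527

FS = 2.53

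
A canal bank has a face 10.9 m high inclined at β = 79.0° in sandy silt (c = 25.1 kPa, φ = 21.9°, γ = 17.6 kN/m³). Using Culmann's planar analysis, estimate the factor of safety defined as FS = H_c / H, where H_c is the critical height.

FS = 1.04

H_c = (4c/γ) · sinβ cosφ / [1 − cos(β − φ)]
    = (4·25.1/17.6) · sin79.0°·cos21.9° / [1 − cos57.1°]
    = 5.705 · 0.9108 / 0.4568 = 11.37 m
FS = H_c / H = 11.37 / 10.9 = 1.043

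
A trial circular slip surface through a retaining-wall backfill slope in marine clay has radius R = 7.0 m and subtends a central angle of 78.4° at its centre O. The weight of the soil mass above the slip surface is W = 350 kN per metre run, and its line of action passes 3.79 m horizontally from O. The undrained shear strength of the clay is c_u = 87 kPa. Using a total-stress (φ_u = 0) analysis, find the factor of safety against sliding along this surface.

Taking moments about the centre O, the resisting moment is provided by the undrained shear strength acting along the arc:
Arc length L_a = R·θ = 7.0·(78.4°·π/180) = 7.0·1.3683 = 9.58 m
M_R = c_u·L_a·R = 87·9.58·7.0 = 5833.2 kN·m/m
M_D = W·d = 350·3.79 = 1326.5 kN·m/m
FS = M_R / M_D = 5833.2 / 1326.5 = 4.397

FS = 4.40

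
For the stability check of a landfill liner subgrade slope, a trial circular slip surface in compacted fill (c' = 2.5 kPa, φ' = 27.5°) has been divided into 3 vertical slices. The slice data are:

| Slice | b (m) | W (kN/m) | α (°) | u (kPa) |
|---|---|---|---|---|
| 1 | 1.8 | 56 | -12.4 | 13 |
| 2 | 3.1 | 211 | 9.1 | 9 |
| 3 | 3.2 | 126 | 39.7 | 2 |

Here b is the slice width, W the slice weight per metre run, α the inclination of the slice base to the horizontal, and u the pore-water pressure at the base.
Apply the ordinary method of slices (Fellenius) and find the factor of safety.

Ordinary method of slices: FS = Σ[c'·Δl_i + (W_i cosα_i − u_i·Δl_i)·tanφ'] / Σ W_i sinα_i, with Δl_i = b_i / cosα_i.
Slice 1: Δl = 1.8/cos(-12.4°) = 1.843 m; N'_1 = 56·cos(-12.4°) − 13·1.843 = 30.7; c'Δl = 4.61; W sinα = -12.0
Slice 2: Δl = 3.1/cos9.1° = 3.140 m; N'_2 = 211·cos9.1° − 9·3.140 = 180.1; c'Δl = 7.85; W sinα = 33.4
Slice 3: Δl = 3.2/cos39.7° = 4.159 m; N'_3 = 126·cos39.7° − 2·4.159 = 88.6; c'Δl = 10.40; W sinα = 80.5
Σc'Δl = 22.9 kN/m; ΣN' = 299.4 kN/m; ΣW sinα = 101.8 kN/m
Resisting = 22.9 + 299.4·tan27.5° = 22.9 + 155.9 = 178.7 kN/m
FS = 178.7 / 101.8 = 1.755

FS = 1.76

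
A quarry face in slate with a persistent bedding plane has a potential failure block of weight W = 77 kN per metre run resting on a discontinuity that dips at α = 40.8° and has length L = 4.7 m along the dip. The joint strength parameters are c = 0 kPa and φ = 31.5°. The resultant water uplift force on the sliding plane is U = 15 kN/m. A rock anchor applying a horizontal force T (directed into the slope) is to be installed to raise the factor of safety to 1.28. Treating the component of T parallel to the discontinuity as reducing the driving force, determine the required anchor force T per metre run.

Resolving forces along and normal to the sliding plane, with the horizontal anchor force T adding T·sinα to the effective normal force and T·cosα acting up the plane against the driving force:
FS = [cL + (W cosα − U + T sinα) tanφ] / [W sinα − T cosα]
Without the anchor: N' = 43.3 kN/m, driving T_d = 50.3 kN/m, resisting R = 0·4.7 + 43.3·tan31.5° = 26.5 kN/m, FS = 0.53.
Setting FS = 1.28 and solving for T:
1.28·(50.3 − T cos40.8°) = 26.5 + T sin40.8°·tan31.5°
T·(sin40.8°·tan31.5° + 1.28·cos40.8°) = 1.28·50.3 − 26.5
T·(0.6534·0.6128 + 1.28·0.7570) = 64.4 − 26.5 = 37.9
T·1.3694 = 37.9
T = 27.7 kN/m

T = 28 kN/m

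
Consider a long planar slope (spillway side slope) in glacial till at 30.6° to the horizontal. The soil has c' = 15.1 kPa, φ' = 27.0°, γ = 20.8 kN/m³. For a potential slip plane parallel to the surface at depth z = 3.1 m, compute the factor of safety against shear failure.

For an infinite slope with a slip plane parallel to the surface (no pore pressure): FS = [c' + γz cos²β tanφ'] / [γz sinβ cosβ].
γz = 20.8·3.1 = 64.48 kN/m²
Numerator = 15.1 + 64.48·cos²30.6°·tan27.0° = 15.1 + 64.48·0.7409·0.5095 = 39.441 kPa
Denominator = 64.48·sin30.6°·cos30.6° = 64.48·0.5090·0.8607 = 28.252 kPa
FS = 39.441 / 28.252 = 1.396

FS = 1.40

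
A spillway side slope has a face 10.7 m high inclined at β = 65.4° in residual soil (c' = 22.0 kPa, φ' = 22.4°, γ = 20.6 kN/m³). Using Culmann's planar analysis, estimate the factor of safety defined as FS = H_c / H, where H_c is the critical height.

FS = 1.25

H_c = (4c'/γ) · sinβ cosφ' / [1 − cos(β − φ')]
    = (4·22.0/20.6) · sin65.4°·cos22.4° / [1 − cos43.0°]
    = 4.272 · 0.8406 / 0.2686 = 13.37 m
FS = H_c / H = 13.37 / 10.7 = 1.249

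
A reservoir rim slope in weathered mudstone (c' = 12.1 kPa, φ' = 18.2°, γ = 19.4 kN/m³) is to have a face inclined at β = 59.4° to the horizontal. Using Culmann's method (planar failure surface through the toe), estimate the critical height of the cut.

Culmann's analysis gives the critical failure plane at α_cr = (β + φ')/2 = (59.4 + 18.2)/2 = 38.8°, and the critical height
H_c = (4c'/γ) · sinβ cosφ' / [1 − cos(β − φ')]
    = (4·12.1/19.4) · sin59.4°·cos18.2° / [1 − cos(41.2°)]
    = 2.495 · 0.8607·0.9500 / [1 − 0.7524]
    = 2.495 · 0.8177 / 0.2476
    = 8.24 m

H_c = 8.24 m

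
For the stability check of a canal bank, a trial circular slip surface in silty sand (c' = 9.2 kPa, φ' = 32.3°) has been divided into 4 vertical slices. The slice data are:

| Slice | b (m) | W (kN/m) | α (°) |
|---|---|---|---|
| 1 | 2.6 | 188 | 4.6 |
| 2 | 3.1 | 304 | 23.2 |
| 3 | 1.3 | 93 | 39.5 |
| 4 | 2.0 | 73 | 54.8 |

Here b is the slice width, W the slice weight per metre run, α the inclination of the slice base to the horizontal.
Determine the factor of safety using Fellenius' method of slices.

FS = 1.85

Ordinary method of slices: FS = Σ[c'·Δl_i + (W_i cosα_i)·tanφ'] / Σ W_i sinα_i, with Δl_i = b_i / cosα_i.
Slice 1: Δl = 2.6/cos4.6° = 2.608 m; N'_1 = 188·cos4.6° = 187.4; c'Δl = 24.00; W sinα = 15.1
Slice 2: Δl = 3.1/cos23.2° = 3.373 m; N'_2 = 304·cos23.2° = 279.4; c'Δl = 31.03; W sinα = 119.8
Slice 3: Δl = 1.3/cos39.5° = 1.685 m; N'_3 = 93·cos39.5° = 71.8; c'Δl = 15.50; W sinα = 59.2
Slice 4: Δl = 2.0/cos54.8° = 3.470 m; N'_4 = 73·cos54.8° = 42.1; c'Δl = 31.92; W sinα = 59.7
Σc'Δl = 102.4 kN/m; ΣN' = 580.7 kN/m; ΣW sinα = 253.6 kN/m
Resisting = 102.4 + 580.7·tan32.3° = 102.4 + 367.1 = 469.5 kN/m
FS = 469.5 / 253.6 = 1.851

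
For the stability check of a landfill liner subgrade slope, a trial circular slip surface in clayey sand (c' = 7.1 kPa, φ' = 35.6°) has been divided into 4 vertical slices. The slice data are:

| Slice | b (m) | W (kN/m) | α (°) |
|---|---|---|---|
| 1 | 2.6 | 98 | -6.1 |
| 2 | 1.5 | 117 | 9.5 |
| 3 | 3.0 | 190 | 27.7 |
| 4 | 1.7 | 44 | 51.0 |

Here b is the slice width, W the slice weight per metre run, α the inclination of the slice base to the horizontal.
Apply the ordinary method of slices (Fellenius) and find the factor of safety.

FS = 2.78

Ordinary method of slices: FS = Σ[c'·Δl_i + (W_i cosα_i)·tanφ'] / Σ W_i sinα_i, with Δl_i = b_i / cosα_i.
Slice 1: Δl = 2.6/cos(-6.1°) = 2.615 m; N'_1 = 98·cos(-6.1°) = 97.4; c'Δl = 18.57; W sinα = -10.4
Slice 2: Δl = 1.5/cos9.5° = 1.521 m; N'_2 = 117·cos9.5° = 115.4; c'Δl = 10.80; W sinα = 19.3
Slice 3: Δl = 3.0/cos27.7° = 3.388 m; N'_3 = 190·cos27.7° = 168.2; c'Δl = 24.06; W sinα = 88.3
Slice 4: Δl = 1.7/cos51.0° = 2.701 m; N'_4 = 44·cos51.0° = 27.7; c'Δl = 19.18; W sinα = 34.2
Σc'Δl = 72.6 kN/m; ΣN' = 408.8 kN/m; ΣW sinα = 131.4 kN/m
Resisting = 72.6 + 408.8·tan35.6° = 72.6 + 292.6 = 365.2 kN/m
FS = 365.2 / 131.4 = 2.779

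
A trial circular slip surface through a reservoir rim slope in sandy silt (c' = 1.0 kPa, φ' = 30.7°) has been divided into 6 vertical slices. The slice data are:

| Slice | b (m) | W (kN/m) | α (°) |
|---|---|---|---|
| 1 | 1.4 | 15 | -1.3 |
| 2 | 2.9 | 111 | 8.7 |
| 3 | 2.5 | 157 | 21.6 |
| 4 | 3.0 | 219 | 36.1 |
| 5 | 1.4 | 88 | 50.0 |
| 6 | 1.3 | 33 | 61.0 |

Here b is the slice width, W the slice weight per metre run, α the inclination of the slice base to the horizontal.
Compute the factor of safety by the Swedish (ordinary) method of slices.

FS = 1.08

Ordinary method of slices: FS = Σ[c'·Δl_i + (W_i cosα_i)·tanφ'] / Σ W_i sinα_i, with Δl_i = b_i / cosα_i.
Slice 1: Δl = 1.4/cos(-1.3°) = 1.400 m; N'_1 = 15·cos(-1.3°) = 15.0; c'Δl = 1.40; W sinα = -0.3
Slice 2: Δl = 2.9/cos8.7° = 2.934 m; N'_2 = 111·cos8.7° = 109.7; c'Δl = 2.93; W sinα = 16.8
Slice 3: Δl = 2.5/cos21.6° = 2.689 m; N'_3 = 157·cos21.6° = 146.0; c'Δl = 2.69; W sinα = 57.8
Slice 4: Δl = 3.0/cos36.1° = 3.713 m; N'_4 = 219·cos36.1° = 176.9; c'Δl = 3.71; W sinα = 129.0
Slice 5: Δl = 1.4/cos50.0° = 2.178 m; N'_5 = 88·cos50.0° = 56.6; c'Δl = 2.18; W sinα = 67.4
Slice 6: Δl = 1.3/cos61.0° = 2.681 m; N'_6 = 33·cos61.0° = 16.0; c'Δl = 2.68; W sinα = 28.9
Σc'Δl = 15.6 kN/m; ΣN' = 520.2 kN/m; ΣW sinα = 299.6 kN/m
Resisting = 15.6 + 520.2·tan30.7° = 15.6 + 308.9 = 324.5 kN/m
FS = 324.5 / 299.6 = 1.083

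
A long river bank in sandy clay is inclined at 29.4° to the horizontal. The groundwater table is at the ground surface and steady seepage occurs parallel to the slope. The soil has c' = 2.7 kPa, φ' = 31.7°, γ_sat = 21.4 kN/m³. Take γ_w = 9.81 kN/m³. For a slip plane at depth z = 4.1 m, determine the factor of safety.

With seepage parallel to the slope and the water table at the surface, the effective normal stress on the slip plane uses the buoyant unit weight γ' = γ_sat − γ_w while the driving shear stress uses γ_sat:
FS = [c' + γ' z cos²β tanφ'] / [γ_sat z sinβ cosβ]
γ' = 21.4 − 9.81 = 11.59 kN/m³
Numerator = 2.7 + 11.59·4.1·cos²29.4°·tan31.7° = 2.7 + 11.59·4.1·0.7590·0.6176 = 24.976 kPa
Denominator = 21.4·4.1·sin29.4°·cos29.4° = 21.4·4.1·0.4909·0.8712 = 37.525 kPa
FS = 24.976 / 37.525 = 0.666

FS = 0.67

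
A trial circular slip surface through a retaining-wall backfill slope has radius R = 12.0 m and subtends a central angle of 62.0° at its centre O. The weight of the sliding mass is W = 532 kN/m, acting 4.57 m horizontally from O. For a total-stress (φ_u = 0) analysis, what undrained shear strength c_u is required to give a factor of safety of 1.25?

c_u = 19.5 kPa

FS = c_u·L_a·R / (W·d), so c_u = FS·W·d / (L_a·R).
Arc length L_a = R·θ = 12.0·(62.0°·π/180) = 12.0·1.0821 = 12.99 m
c_u = 1.25·532·4.57 / (12.99·12.0) = 3039.1 / 155.82 = 19.50 kPa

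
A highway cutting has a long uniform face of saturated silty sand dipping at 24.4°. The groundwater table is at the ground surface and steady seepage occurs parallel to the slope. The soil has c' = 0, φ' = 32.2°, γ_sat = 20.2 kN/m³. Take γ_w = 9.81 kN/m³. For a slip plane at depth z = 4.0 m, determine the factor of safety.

FS = 0.71

With seepage parallel to the slope and the water table at the surface, the effective normal stress on the slip plane uses the buoyant unit weight γ' = γ_sat − γ_w while the driving shear stress uses γ_sat:
FS = [c' + γ' z cos²β tanφ'] / [γ_sat z sinβ cosβ]
(For c' = 0 this reduces to FS = (γ'/γ_sat)·tanφ'/tanβ.)
γ' = 20.2 − 9.81 = 10.39 kN/m³
Numerator = 0.0 + 10.39·4.0·cos²24.4°·tan32.2° = 0.0 + 10.39·4.0·0.8293·0.6297 = 21.705 kPa
Denominator = 20.2·4.0·sin24.4°·cos24.4° = 20.2·4.0·0.4131·0.9107 = 30.398 kPa
FS = 21.705 / 30.398 = 0.714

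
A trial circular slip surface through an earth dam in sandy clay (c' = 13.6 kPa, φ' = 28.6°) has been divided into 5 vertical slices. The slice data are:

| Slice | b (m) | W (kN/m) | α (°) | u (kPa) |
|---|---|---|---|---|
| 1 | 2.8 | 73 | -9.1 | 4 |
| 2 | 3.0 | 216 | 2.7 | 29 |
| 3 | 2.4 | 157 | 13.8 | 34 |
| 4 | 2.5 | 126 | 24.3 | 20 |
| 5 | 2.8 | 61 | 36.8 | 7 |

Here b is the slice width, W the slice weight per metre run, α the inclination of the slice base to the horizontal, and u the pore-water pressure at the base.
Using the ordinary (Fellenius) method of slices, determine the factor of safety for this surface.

Ordinary method of slices: FS = Σ[c'·Δl_i + (W_i cosα_i − u_i·Δl_i)·tanφ'] / Σ W_i sinα_i, with Δl_i = b_i / cosα_i.
Slice 1: Δl = 2.8/cos(-9.1°) = 2.836 m; N'_1 = 73·cos(-9.1°) − 4·2.836 = 60.7; c'Δl = 38.57; W sinα = -11.5
Slice 2: Δl = 3.0/cos2.7° = 3.003 m; N'_2 = 216·cos2.7° − 29·3.003 = 128.7; c'Δl = 40.85; W sinα = 10.2
Slice 3: Δl = 2.4/cos13.8° = 2.471 m; N'_3 = 157·cos13.8° − 34·2.471 = 68.4; c'Δl = 33.61; W sinα = 37.4
Slice 4: Δl = 2.5/cos24.3° = 2.743 m; N'_4 = 126·cos24.3° − 20·2.743 = 60.0; c'Δl = 37.31; W sinα = 51.9
Slice 5: Δl = 2.8/cos36.8° = 3.497 m; N'_5 = 61·cos36.8° − 7·3.497 = 24.4; c'Δl = 47.56; W sinα = 36.5
Σc'Δl = 197.9 kN/m; ΣN' = 342.2 kN/m; ΣW sinα = 124.5 kN/m
Resisting = 197.9 + 342.2·tan28.6° = 197.9 + 186.6 = 384.4 kN/m
FS = 384.4 / 124.5 = 3.089

FS = 3.09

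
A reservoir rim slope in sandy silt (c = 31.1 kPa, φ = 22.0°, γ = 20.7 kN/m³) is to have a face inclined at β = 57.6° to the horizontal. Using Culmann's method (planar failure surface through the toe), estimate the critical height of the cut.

H_c = 25.17 m

Culmann's analysis gives the critical failure plane at α_cr = (β + φ)/2 = (57.6 + 22.0)/2 = 39.8°, and the critical height
H_c = (4c/γ) · sinβ cosφ / [1 − cos(β − φ)]
    = (4·31.1/20.7) · sin57.6°·cos22.0° / [1 − cos(35.6°)]
    = 6.010 · 0.8443·0.9272 / [1 − 0.8131]
    = 6.010 · 0.7828 / 0.1869
    = 25.17 m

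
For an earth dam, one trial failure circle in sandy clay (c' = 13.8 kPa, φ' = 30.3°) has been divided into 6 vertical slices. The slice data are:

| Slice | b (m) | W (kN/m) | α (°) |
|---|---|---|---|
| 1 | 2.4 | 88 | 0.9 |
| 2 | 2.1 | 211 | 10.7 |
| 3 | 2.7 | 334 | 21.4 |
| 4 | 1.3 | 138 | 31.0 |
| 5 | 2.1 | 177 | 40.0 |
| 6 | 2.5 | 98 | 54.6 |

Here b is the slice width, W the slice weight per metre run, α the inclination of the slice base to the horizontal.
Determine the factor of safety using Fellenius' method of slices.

Ordinary method of slices: FS = Σ[c'·Δl_i + (W_i cosα_i)·tanφ'] / Σ W_i sinα_i, with Δl_i = b_i / cosα_i.
Slice 1: Δl = 2.4/cos0.9° = 2.400 m; N'_1 = 88·cos0.9° = 88.0; c'Δl = 33.12; W sinα = 1.4
Slice 2: Δl = 2.1/cos10.7° = 2.137 m; N'_2 = 211·cos10.7° = 207.3; c'Δl = 29.49; W sinα = 39.2
Slice 3: Δl = 2.7/cos21.4° = 2.900 m; N'_3 = 334·cos21.4° = 311.0; c'Δl = 40.02; W sinα = 121.9
Slice 4: Δl = 1.3/cos31.0° = 1.517 m; N'_4 = 138·cos31.0° = 118.3; c'Δl = 20.93; W sinα = 71.1
Slice 5: Δl = 2.1/cos40.0° = 2.741 m; N'_5 = 177·cos40.0° = 135.6; c'Δl = 37.83; W sinα = 113.8
Slice 6: Δl = 2.5/cos54.6° = 4.316 m; N'_6 = 98·cos54.6° = 56.8; c'Δl = 59.56; W sinα = 79.9
Σc'Δl = 221.0 kN/m; ΣN' = 916.9 kN/m; ΣW sinα = 427.2 kN/m
Resisting = 221.0 + 916.9·tan30.3° = 221.0 + 535.8 = 756.8 kN/m
FS = 756.8 / 427.2 = 1.772

FS = 1.77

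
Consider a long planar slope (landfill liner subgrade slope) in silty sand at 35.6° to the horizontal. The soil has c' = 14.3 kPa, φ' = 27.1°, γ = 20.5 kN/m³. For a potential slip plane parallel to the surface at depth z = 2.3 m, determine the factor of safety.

For an infinite slope with a slip plane parallel to the surface (no pore pressure): FS = [c' + γz cos²β tanφ'] / [γz sinβ cosβ].
γz = 20.5·2.3 = 47.15 kN/m²
Numerator = 14.3 + 47.15·cos²35.6°·tan27.1° = 14.3 + 47.15·0.6611·0.5117 = 30.252 kPa
Denominator = 47.15·sin35.6°·cos35.6° = 47.15·0.5821·0.8131 = 22.317 kPa
FS = 30.252 / 22.317 = 1.356

FS = 1.36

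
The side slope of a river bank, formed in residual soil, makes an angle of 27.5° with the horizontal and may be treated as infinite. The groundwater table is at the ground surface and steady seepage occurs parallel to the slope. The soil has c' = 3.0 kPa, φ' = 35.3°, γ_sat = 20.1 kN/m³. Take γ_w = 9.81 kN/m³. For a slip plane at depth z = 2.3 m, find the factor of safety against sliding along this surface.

With seepage parallel to the slope and the water table at the surface, the effective normal stress on the slip plane uses the buoyant unit weight γ' = γ_sat − γ_w while the driving shear stress uses γ_sat:
FS = [c' + γ' z cos²β tanφ'] / [γ_sat z sinβ cosβ]
γ' = 20.1 − 9.81 = 10.29 kN/m³
Numerator = 3.0 + 10.29·2.3·cos²27.5°·tan35.3° = 3.0 + 10.29·2.3·0.7868·0.7080 = 16.184 kPa
Denominator = 20.1·2.3·sin27.5°·cos27.5° = 20.1·2.3·0.4617·0.8870 = 18.935 kPa
FS = 16.184 / 18.935 = 0.855

FS = 0.85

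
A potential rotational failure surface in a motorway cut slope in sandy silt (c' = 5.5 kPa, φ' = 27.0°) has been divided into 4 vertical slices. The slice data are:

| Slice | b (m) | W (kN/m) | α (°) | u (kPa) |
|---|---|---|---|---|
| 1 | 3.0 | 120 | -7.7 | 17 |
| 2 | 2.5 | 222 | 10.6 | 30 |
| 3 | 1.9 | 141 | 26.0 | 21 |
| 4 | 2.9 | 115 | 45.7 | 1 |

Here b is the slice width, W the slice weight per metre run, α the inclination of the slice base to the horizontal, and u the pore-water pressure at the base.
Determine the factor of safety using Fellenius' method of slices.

FS = 1.50

Ordinary method of slices: FS = Σ[c'·Δl_i + (W_i cosα_i − u_i·Δl_i)·tanφ'] / Σ W_i sinα_i, with Δl_i = b_i / cosα_i.
Slice 1: Δl = 3.0/cos(-7.7°) = 3.027 m; N'_1 = 120·cos(-7.7°) − 17·3.027 = 67.5; c'Δl = 16.65; W sinα = -16.1
Slice 2: Δl = 2.5/cos10.6° = 2.543 m; N'_2 = 222·cos10.6° − 30·2.543 = 141.9; c'Δl = 13.99; W sinα = 40.8
Slice 3: Δl = 1.9/cos26.0° = 2.114 m; N'_3 = 141·cos26.0° − 21·2.114 = 82.3; c'Δl = 11.63; W sinα = 61.8
Slice 4: Δl = 2.9/cos45.7° = 4.152 m; N'_4 = 115·cos45.7° − 1·4.152 = 76.2; c'Δl = 22.84; W sinα = 82.3
Σc'Δl = 65.1 kN/m; ΣN' = 367.9 kN/m; ΣW sinα = 168.9 kN/m
Resisting = 65.1 + 367.9·tan27.0° = 65.1 + 187.4 = 252.5 kN/m
FS = 252.5 / 168.9 = 1.495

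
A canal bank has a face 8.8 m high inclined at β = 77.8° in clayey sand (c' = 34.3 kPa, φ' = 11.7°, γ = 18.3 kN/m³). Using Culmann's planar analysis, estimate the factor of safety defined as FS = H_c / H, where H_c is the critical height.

H_c = (4c'/γ) · sinβ cosφ' / [1 − cos(β − φ')]
    = (4·34.3/18.3) · sin77.8°·cos11.7° / [1 − cos66.1°]
    = 7.497 · 0.9571 / 0.5949 = 12.06 m
FS = H_c / H = 12.06 / 8.8 = 1.371

FS = 1.37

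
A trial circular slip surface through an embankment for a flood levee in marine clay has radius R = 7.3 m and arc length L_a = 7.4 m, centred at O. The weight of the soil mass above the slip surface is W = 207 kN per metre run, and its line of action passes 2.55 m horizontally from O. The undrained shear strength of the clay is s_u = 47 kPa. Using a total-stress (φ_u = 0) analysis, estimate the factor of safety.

Taking moments about the centre O, the resisting moment is provided by the undrained shear strength acting along the arc:
M_R = s_u·L_a·R = 47·7.40·7.3 = 2538.9 kN·m/m
M_D = W·d = 207·2.55 = 527.8 kN·m/m
FS = M_R / M_D = 2538.9 / 527.8 = 4.810

FS = 4.81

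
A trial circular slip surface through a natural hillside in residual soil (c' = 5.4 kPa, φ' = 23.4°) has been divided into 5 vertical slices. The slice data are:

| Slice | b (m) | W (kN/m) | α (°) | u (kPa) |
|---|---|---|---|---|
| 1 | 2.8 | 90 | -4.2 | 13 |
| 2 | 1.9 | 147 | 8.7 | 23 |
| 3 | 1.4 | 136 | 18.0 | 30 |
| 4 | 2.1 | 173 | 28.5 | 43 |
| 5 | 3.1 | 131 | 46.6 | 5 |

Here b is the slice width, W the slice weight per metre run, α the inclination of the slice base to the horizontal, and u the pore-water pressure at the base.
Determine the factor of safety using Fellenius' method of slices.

FS = 0.96

Ordinary method of slices: FS = Σ[c'·Δl_i + (W_i cosα_i − u_i·Δl_i)·tanφ'] / Σ W_i sinα_i, with Δl_i = b_i / cosα_i.
Slice 1: Δl = 2.8/cos(-4.2°) = 2.808 m; N'_1 = 90·cos(-4.2°) − 13·2.808 = 53.3; c'Δl = 15.16; W sinα = -6.6
Slice 2: Δl = 1.9/cos8.7° = 1.922 m; N'_2 = 147·cos8.7° − 23·1.922 = 101.1; c'Δl = 10.38; W sinα = 22.2
Slice 3: Δl = 1.4/cos18.0° = 1.472 m; N'_3 = 136·cos18.0° − 30·1.472 = 85.2; c'Δl = 7.95; W sinα = 42.0
Slice 4: Δl = 2.1/cos28.5° = 2.390 m; N'_4 = 173·cos28.5° − 43·2.390 = 49.3; c'Δl = 12.90; W sinα = 82.5
Slice 5: Δl = 3.1/cos46.6° = 4.512 m; N'_5 = 131·cos46.6° − 5·4.512 = 67.4; c'Δl = 24.36; W sinα = 95.2
Σc'Δl = 70.8 kN/m; ΣN' = 356.3 kN/m; ΣW sinα = 235.4 kN/m
Resisting = 70.8 + 356.3·tan23.4° = 70.8 + 154.2 = 224.9 kN/m
FS = 224.9 / 235.4 = 0.956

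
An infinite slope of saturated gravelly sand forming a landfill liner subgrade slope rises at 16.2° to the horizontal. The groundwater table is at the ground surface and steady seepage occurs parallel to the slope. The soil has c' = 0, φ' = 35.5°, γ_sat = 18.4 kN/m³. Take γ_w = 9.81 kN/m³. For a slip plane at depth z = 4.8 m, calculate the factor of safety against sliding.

With seepage parallel to the slope and the water table at the surface, the effective normal stress on the slip plane uses the buoyant unit weight γ' = γ_sat − γ_w while the driving shear stress uses γ_sat:
FS = [c' + γ' z cos²β tanφ'] / [γ_sat z sinβ cosβ]
(For c' = 0 this reduces to FS = (γ'/γ_sat)·tanφ'/tanβ.)
γ' = 18.4 − 9.81 = 8.59 kN/m³
Numerator = 0.0 + 8.59·4.8·cos²16.2°·tan35.5° = 0.0 + 8.59·4.8·0.9222·0.7133 = 27.121 kPa
Denominator = 18.4·4.8·sin16.2°·cos16.2° = 18.4·4.8·0.2790·0.9603 = 23.662 kPa
FS = 27.121 / 23.662 = 1.146

FS = 1.15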